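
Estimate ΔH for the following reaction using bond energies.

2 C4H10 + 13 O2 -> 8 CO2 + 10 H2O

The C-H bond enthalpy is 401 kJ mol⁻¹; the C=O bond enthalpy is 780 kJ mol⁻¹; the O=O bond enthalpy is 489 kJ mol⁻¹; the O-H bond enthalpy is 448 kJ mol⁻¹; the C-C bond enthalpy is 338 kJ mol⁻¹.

ΔH ≈ −5035 kJ

Bonds broken (reactants):
  C-C: 6 × 338 = 2028
  C-H: 20 × 401 = 8020
  O=O: 13 × 489 = 6357
  Σ(broken) = 16405 kJ
Bonds formed (products):
  C=O: 16 × 780 = 12480
  O-H: 20 × 448 = 8960
  Σ(formed) = 21440 kJ
ΔH = Σ(broken) − Σ(formed) = 16405 − 21440 = −5035 kJ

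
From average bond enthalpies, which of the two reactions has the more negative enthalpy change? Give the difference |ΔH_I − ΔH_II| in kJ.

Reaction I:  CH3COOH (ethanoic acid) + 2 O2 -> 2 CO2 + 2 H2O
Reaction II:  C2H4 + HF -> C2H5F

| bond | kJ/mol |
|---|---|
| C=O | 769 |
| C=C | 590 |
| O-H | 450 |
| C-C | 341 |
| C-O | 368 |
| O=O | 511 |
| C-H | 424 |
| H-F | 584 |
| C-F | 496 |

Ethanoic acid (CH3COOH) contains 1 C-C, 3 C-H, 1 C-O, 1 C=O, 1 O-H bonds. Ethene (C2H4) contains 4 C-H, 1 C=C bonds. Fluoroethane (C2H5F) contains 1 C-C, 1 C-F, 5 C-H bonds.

Reaction I:
  Bonds broken (reactants):
    C-C: 1 × 341 = 341
    C-H: 3 × 424 = 1272
    C-O: 1 × 368 = 368
    C=O: 1 × 769 = 769
    O-H: 1 × 450 = 450
    O=O: 2 × 511 = 1022
    Σ(broken) = 4222 kJ
  Bonds formed (products):
    C=O: 4 × 769 = 3076
    O-H: 4 × 450 = 1800
    Σ(formed) = 4876 kJ
  ΔH_I = 4222 − 4876 = −654 kJ
Reaction II:
  Bonds broken (reactants):
    C-H: 4 × 424 = 1696
    C=C: 1 × 590 = 590
    H-F: 1 × 584 = 584
    Σ(broken) = 2870 kJ
  Bonds formed (products):
    C-C: 1 × 341 = 341
    C-F: 1 × 496 = 496
    C-H: 5 × 424 = 2120
    Σ(formed) = 2957 kJ
  ΔH_II = 2870 − 2957 = −87 kJ
ΔH_I − ΔH_II = −567 kJ, so reaction I has the more negative ΔH; |ΔH_I − ΔH_II| = 567 kJ.

Reaction I, by 567 kJ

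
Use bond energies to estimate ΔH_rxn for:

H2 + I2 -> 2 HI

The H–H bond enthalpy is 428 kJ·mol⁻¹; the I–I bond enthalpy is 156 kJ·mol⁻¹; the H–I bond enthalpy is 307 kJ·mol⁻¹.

Bonds broken (reactants):
  H–H: 1 × 428 = 428
  I–I: 1 × 156 = 156
  Σ(broken) = 584 kJ
Bonds formed (products):
  H–I: 2 × 307 = 614
  Σ(formed) = 614 kJ
ΔH = Σ(broken) − Σ(formed) = 584 − 614 = −30 kJ

ΔH ≈ −30 kJ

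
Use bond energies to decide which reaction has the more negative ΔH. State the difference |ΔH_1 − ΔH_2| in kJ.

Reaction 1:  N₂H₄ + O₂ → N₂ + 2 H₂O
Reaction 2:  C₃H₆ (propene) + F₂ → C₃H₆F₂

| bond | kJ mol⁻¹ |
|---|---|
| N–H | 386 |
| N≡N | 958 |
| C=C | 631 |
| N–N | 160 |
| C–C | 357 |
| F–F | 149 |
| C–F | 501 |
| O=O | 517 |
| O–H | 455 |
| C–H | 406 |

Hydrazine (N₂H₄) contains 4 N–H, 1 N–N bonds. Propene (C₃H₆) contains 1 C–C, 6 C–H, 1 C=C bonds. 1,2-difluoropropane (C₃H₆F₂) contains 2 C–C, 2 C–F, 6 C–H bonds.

Reaction 2, by 22 kJ

Reaction 1:
  Bonds broken (reactants):
    N–H: 4 × 386 = 1544
    N–N: 1 × 160 = 160
    O=O: 1 × 517 = 517
    Σ(broken) = 2221 kJ
  Bonds formed (products):
    N≡N: 1 × 958 = 958
    O–H: 4 × 455 = 1820
    Σ(formed) = 2778 kJ
  ΔH_1 = 2221 − 2778 = −557 kJ
Reaction 2:
  Bonds broken (reactants):
    C–C: 1 × 357 = 357
    C–H: 6 × 406 = 2436
    C=C: 1 × 631 = 631
    F–F: 1 × 149 = 149
    Σ(broken) = 3573 kJ
  Bonds formed (products):
    C–C: 2 × 357 = 714
    C–F: 2 × 501 = 1002
    C–H: 6 × 406 = 2436
    Σ(formed) = 4152 kJ
  ΔH_2 = 3573 − 4152 = −579 kJ
ΔH_1 − ΔH_2 = +22 kJ, so reaction 2 has the more negative ΔH; |ΔH_1 − ΔH_2| = 22 kJ.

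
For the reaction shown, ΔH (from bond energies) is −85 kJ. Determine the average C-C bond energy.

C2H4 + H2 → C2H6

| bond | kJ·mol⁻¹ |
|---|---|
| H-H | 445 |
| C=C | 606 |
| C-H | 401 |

Let D be the C-C bond energy.
Σ(broken) = 4×401 + 1×606 + 1×445 = 2655
Σ(formed) = 1×D + 6×401 = 2406 + D
ΔH = Σ(broken) − Σ(formed) = (2655) − (2406 + D) = +249 − D
Setting this equal to −85 kJ gives D = 334 kJ/mol.

D(C-C) ≈ 334 kJ/mol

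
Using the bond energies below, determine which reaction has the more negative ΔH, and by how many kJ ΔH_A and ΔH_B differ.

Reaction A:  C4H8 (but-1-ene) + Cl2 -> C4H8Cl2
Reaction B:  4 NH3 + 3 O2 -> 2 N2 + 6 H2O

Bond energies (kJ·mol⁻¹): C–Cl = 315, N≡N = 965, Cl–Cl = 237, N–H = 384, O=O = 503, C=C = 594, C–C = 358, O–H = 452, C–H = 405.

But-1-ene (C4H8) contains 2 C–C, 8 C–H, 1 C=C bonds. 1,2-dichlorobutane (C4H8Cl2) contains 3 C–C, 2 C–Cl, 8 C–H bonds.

Reaction A:
  Bonds broken (reactants):
    C–C: 2 × 358 = 716
    C–H: 8 × 405 = 3240
    C=C: 1 × 594 = 594
    Cl–Cl: 1 × 237 = 237
    Σ(broken) = 4787 kJ
  Bonds formed (products):
    C–C: 3 × 358 = 1074
    C–Cl: 2 × 315 = 630
    C–H: 8 × 405 = 3240
    Σ(formed) = 4944 kJ
  ΔH_A = 4787 − 4944 = −157 kJ
Reaction B:
  Bonds broken (reactants):
    N–H: 12 × 384 = 4608
    O=O: 3 × 503 = 1509
    Σ(broken) = 6117 kJ
  Bonds formed (products):
    N≡N: 2 × 965 = 1930
    O–H: 12 × 452 = 5424
    Σ(formed) = 7354 kJ
  ΔH_B = 6117 − 7354 = −1237 kJ
ΔH_A − ΔH_B = +1080 kJ, so reaction B has the more negative ΔH; |ΔH_A − ΔH_B| = 1080 kJ.

Reaction B, by 1080 kJ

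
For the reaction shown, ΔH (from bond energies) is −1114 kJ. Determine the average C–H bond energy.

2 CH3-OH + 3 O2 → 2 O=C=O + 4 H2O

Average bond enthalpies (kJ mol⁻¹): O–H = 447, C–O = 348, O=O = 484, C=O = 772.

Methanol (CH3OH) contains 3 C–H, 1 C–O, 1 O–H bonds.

Let D be the C–H bond energy.
Σ(broken) = 6×D + 2×348 + 2×447 + 3×484 = 3042 + 6D
Σ(formed) = 4×772 + 8×447 = 6664
ΔH = Σ(broken) − Σ(formed) = (3042 + 6D) − (6664) = −3622 + 6D
Setting this equal to −1114 kJ gives 6D = 2508, so D = 418 kJ/mol.

D(C–H) ≈ 418 kJ/mol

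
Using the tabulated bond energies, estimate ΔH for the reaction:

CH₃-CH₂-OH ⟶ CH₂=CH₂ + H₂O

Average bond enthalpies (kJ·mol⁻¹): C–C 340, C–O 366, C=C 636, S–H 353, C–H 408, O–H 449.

ΔH ≈ +29 kJ

Bonds broken (reactants):
  C–C: 1 × 340 = 340
  C–H: 5 × 408 = 2040
  C–O: 1 × 366 = 366
  O–H: 1 × 449 = 449
  Σ(broken) = 3195 kJ
Bonds formed (products):
  C–H: 4 × 408 = 1632
  C=C: 1 × 636 = 636
  O–H: 2 × 449 = 898
  Σ(formed) = 3166 kJ
ΔH = Σ(broken) − Σ(formed) = 3195 − 3166 = +29 kJ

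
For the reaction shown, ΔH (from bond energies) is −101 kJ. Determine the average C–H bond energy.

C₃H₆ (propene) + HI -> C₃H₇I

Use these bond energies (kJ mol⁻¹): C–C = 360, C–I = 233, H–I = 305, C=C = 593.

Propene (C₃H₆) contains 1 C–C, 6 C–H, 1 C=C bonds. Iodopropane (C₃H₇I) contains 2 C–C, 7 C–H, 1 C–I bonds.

Let D be the C–H bond energy.
Σ(broken) = 1×360 + 6×D + 1×593 + 1×305 = 1258 + 6D
Σ(formed) = 2×360 + 7×D + 1×233 = 953 + 7D
ΔH = Σ(broken) − Σ(formed) = (1258 + 6D) − (953 + 7D) = +305 − D
Setting this equal to −101 kJ gives D = 406 kJ/mol.

D(C–H) ≈ 406 kJ/mol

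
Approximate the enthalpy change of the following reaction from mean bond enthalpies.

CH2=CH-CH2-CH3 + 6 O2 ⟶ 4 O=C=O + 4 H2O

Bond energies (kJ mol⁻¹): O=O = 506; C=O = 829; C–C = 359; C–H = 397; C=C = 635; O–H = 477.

Bonds broken (reactants):
  C–C: 2 × 359 = 718
  C–H: 8 × 397 = 3176
  C=C: 1 × 635 = 635
  O=O: 6 × 506 = 3036
  Σ(broken) = 7565 kJ
Bonds formed (products):
  C=O: 8 × 829 = 6632
  O–H: 8 × 477 = 3816
  Σ(formed) = 10448 kJ
ΔH = Σ(broken) − Σ(formed) = 7565 − 10448 = −2883 kJ

ΔH ≈ −2883 kJ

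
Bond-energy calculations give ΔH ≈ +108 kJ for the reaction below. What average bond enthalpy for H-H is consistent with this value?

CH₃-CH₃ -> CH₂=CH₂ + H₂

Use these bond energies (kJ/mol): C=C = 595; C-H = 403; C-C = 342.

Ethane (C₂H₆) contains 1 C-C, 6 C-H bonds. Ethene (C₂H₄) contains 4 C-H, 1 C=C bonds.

Let D be the H-H bond energy.
Σ(broken) = 1×342 + 6×403 = 2760
Σ(formed) = 4×403 + 1×595 + 1×D = 2207 + D
ΔH = Σ(broken) − Σ(formed) = (2760) − (2207 + D) = +553 − D
Setting this equal to +108 kJ gives D = 445 kJ/mol.

D(H-H) ≈ 445 kJ/mol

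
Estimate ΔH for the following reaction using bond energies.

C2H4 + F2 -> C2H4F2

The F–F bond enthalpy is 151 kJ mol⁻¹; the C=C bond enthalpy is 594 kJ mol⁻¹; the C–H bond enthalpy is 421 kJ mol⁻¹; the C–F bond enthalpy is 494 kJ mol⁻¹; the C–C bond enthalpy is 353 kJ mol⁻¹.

ΔH ≈ −596 kJ

Bonds broken (reactants):
  C–H: 4 × 421 = 1684
  C=C: 1 × 594 = 594
  F–F: 1 × 151 = 151
  Σ(broken) = 2429 kJ
Bonds formed (products):
  C–C: 1 × 353 = 353
  C–F: 2 × 494 = 988
  C–H: 4 × 421 = 1684
  Σ(formed) = 3025 kJ
ΔH = Σ(broken) − Σ(formed) = 2429 − 3025 = −596 kJ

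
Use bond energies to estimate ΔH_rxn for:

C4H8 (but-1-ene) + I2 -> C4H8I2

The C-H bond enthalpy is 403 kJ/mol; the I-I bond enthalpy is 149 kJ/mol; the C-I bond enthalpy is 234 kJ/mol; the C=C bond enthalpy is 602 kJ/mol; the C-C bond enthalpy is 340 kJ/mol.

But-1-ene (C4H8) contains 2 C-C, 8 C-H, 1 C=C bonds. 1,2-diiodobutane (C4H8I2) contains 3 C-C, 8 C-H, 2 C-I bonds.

ΔH ≈ −57 kJ

Bonds broken (reactants):
  C-C: 2 × 340 = 680
  C-H: 8 × 403 = 3224
  C=C: 1 × 602 = 602
  I-I: 1 × 149 = 149
  Σ(broken) = 4655 kJ
Bonds formed (products):
  C-C: 3 × 340 = 1020
  C-H: 8 × 403 = 3224
  C-I: 2 × 234 = 468
  Σ(formed) = 4712 kJ
ΔH = Σ(broken) − Σ(formed) = 4655 − 4712 = −57 kJ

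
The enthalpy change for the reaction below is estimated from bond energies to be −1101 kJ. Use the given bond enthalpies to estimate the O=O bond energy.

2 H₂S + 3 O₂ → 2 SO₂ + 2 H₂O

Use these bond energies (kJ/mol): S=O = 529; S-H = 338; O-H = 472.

D(O=O) ≈ 517 kJ/mol

Let D be the O=O bond energy.
Σ(broken) = 3×D + 4×338 = 1352 + 3D
Σ(formed) = 4×472 + 4×529 = 4004
ΔH = Σ(broken) − Σ(formed) = (1352 + 3D) − (4004) = −2652 + 3D
Setting this equal to −1101 kJ gives 3D = 1551, so D = 517 kJ/mol.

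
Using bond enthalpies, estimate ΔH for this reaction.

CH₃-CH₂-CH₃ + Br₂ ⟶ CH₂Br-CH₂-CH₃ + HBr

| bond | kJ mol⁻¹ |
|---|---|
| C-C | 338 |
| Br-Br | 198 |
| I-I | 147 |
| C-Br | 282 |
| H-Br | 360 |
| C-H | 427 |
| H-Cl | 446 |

Bonds broken (reactants):
  Br-Br: 1 × 198 = 198
  C-C: 2 × 338 = 676
  C-H: 8 × 427 = 3416
  Σ(broken) = 4290 kJ
Bonds formed (products):
  C-Br: 1 × 282 = 282
  C-C: 2 × 338 = 676
  C-H: 7 × 427 = 2989
  H-Br: 1 × 360 = 360
  Σ(formed) = 4307 kJ
ΔH = Σ(broken) − Σ(formed) = 4290 − 4307 = −17 kJ

ΔH ≈ −17 kJ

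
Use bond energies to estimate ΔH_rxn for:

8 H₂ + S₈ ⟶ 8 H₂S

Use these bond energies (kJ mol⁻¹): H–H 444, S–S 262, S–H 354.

Bonds broken (reactants):
  H–H: 8 × 444 = 3552
  S–S: 8 × 262 = 2096
  Σ(broken) = 5648 kJ
Bonds formed (products):
  S–H: 16 × 354 = 5664
  Σ(formed) = 5664 kJ
ΔH = Σ(broken) − Σ(formed) = 5648 − 5664 = −16 kJ

ΔH ≈ −16 kJ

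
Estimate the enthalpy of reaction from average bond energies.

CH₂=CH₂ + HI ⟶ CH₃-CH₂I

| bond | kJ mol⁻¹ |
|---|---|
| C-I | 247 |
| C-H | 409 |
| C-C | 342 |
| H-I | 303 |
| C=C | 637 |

ΔH ≈ −58 kJ

Bonds broken (reactants):
  C-H: 4 × 409 = 1636
  C=C: 1 × 637 = 637
  H-I: 1 × 303 = 303
  Σ(broken) = 2576 kJ
Bonds formed (products):
  C-C: 1 × 342 = 342
  C-H: 5 × 409 = 2045
  C-I: 1 × 247 = 247
  Σ(formed) = 2634 kJ
ΔH = Σ(broken) − Σ(formed) = 2576 − 2634 = −58 kJ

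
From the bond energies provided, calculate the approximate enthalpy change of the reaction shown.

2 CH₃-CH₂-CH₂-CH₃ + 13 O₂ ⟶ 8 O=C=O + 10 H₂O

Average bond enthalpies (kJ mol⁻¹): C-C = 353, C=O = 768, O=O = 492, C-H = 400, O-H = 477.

Bonds broken (reactants):
  C-C: 6 × 353 = 2118
  C-H: 20 × 400 = 8000
  O=O: 13 × 492 = 6396
  Σ(broken) = 16514 kJ
Bonds formed (products):
  C=O: 16 × 768 = 12288
  O-H: 20 × 477 = 9540
  Σ(formed) = 21828 kJ
ΔH = Σ(broken) − Σ(formed) = 16514 − 21828 = −5314 kJ

ΔH ≈ −5314 kJ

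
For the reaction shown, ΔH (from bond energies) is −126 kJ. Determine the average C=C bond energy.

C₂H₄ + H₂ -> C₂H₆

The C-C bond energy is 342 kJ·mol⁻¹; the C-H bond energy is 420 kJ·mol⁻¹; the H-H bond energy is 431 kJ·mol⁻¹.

Let D be the C=C bond energy.
Σ(broken) = 4×420 + 1×D + 1×431 = 2111 + D
Σ(formed) = 1×342 + 6×420 = 2862
ΔH = Σ(broken) − Σ(formed) = (2111 + D) − (2862) = −751 + D
Setting this equal to −126 kJ gives D = 625 kJ/mol.

D(C=C) ≈ 625 kJ/mol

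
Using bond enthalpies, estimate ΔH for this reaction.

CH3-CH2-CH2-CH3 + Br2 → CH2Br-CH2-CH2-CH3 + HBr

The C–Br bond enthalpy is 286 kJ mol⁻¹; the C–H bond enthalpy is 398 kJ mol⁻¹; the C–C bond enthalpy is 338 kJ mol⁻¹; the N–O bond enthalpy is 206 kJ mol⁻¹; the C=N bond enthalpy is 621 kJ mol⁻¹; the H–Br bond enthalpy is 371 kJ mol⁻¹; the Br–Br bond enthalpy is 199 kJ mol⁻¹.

ΔH ≈ −60 kJ

Bonds broken (reactants):
  Br–Br: 1 × 199 = 199
  C–C: 3 × 338 = 1014
  C–H: 10 × 398 = 3980
  Σ(broken) = 5193 kJ
Bonds formed (products):
  C–Br: 1 × 286 = 286
  C–C: 3 × 338 = 1014
  C–H: 9 × 398 = 3582
  H–Br: 1 × 371 = 371
  Σ(formed) = 5253 kJ
ΔH = Σ(broken) − Σ(formed) = 5193 − 5253 = −60 kJ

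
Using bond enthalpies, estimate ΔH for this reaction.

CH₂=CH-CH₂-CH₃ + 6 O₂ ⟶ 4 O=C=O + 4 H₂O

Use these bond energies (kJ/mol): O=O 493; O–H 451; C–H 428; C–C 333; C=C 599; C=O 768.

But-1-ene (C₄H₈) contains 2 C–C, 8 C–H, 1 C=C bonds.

Bonds broken (reactants):
  C–C: 2 × 333 = 666
  C–H: 8 × 428 = 3424
  C=C: 1 × 599 = 599
  O=O: 6 × 493 = 2958
  Σ(broken) = 7647 kJ
Bonds formed (products):
  C=O: 8 × 768 = 6144
  O–H: 8 × 451 = 3608
  Σ(formed) = 9752 kJ
ΔH = Σ(broken) − Σ(formed) = 7647 − 9752 = −2105 kJ

ΔH ≈ −2105 kJ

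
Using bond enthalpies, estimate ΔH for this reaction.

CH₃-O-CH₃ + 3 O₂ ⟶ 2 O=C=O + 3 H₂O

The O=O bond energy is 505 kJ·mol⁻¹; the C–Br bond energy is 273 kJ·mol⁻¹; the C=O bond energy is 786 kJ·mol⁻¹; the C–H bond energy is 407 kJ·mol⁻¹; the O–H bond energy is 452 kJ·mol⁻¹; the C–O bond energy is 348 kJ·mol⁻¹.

ΔH ≈ −1203 kJ

Bonds broken (reactants):
  C–H: 6 × 407 = 2442
  C–O: 2 × 348 = 696
  O=O: 3 × 505 = 1515
  Σ(broken) = 4653 kJ
Bonds formed (products):
  C=O: 4 × 786 = 3144
  O–H: 6 × 452 = 2712
  Σ(formed) = 5856 kJ
ΔH = Σ(broken) − Σ(formed) = 4653 − 5856 = −1203 kJ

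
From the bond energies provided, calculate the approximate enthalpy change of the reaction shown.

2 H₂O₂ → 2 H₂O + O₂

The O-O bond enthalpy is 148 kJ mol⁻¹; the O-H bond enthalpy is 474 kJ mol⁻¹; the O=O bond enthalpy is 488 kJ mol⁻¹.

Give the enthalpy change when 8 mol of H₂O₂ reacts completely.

ΔH = −768 kJ

Bonds broken (reactants):
  O-H: 4 × 474 = 1896
  O-O: 2 × 148 = 296
  Σ(broken) = 2192 kJ
Bonds formed (products):
  O-H: 4 × 474 = 1896
  O=O: 1 × 488 = 488
  Σ(formed) = 2384 kJ
ΔH = Σ(broken) − Σ(formed) = 2192 − 2384 = −192 kJ
For 4× the reaction as written: 4 × (−192) = −768 kJ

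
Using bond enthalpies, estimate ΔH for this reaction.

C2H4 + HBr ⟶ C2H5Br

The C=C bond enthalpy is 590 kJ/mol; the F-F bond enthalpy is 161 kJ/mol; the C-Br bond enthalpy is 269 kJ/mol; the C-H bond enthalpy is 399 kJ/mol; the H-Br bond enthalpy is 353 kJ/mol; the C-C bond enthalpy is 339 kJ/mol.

ΔH ≈ −64 kJ

Bonds broken (reactants):
  C-H: 4 × 399 = 1596
  C=C: 1 × 590 = 590
  H-Br: 1 × 353 = 353
  Σ(broken) = 2539 kJ
Bonds formed (products):
  C-Br: 1 × 269 = 269
  C-C: 1 × 339 = 339
  C-H: 5 × 399 = 1995
  Σ(formed) = 2603 kJ
ΔH = Σ(broken) − Σ(formed) = 2539 − 2603 = −64 kJ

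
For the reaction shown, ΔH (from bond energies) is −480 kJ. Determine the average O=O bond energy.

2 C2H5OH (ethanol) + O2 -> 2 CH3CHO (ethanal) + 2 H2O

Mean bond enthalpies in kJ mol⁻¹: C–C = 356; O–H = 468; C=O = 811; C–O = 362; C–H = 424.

D(O=O) ≈ 506 kJ/mol

Let D be the O=O bond energy.
Σ(broken) = 2×356 + 10×424 + 2×362 + 2×468 + 1×D = 6612 + D
Σ(formed) = 2×356 + 8×424 + 2×811 + 4×468 = 7598
ΔH = Σ(broken) − Σ(formed) = (6612 + D) − (7598) = −986 + D
Setting this equal to −480 kJ gives D = 506 kJ/mol.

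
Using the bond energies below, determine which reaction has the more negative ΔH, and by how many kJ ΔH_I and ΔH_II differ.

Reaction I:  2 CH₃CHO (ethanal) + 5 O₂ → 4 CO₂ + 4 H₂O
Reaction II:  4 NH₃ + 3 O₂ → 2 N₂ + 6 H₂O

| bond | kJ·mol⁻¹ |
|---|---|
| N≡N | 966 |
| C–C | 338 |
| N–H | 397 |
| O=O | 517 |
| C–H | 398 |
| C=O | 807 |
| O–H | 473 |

Reaction I, by 888 kJ

Reaction I:
  Bonds broken (reactants):
    C–C: 2 × 338 = 676
    C–H: 8 × 398 = 3184
    C=O: 2 × 807 = 1614
    O=O: 5 × 517 = 2585
    Σ(broken) = 8059 kJ
  Bonds formed (products):
    C=O: 8 × 807 = 6456
    O–H: 8 × 473 = 3784
    Σ(formed) = 10240 kJ
  ΔH_I = 8059 − 10240 = −2181 kJ
Reaction II:
  Bonds broken (reactants):
    N–H: 12 × 397 = 4764
    O=O: 3 × 517 = 1551
    Σ(broken) = 6315 kJ
  Bonds formed (products):
    N≡N: 2 × 966 = 1932
    O–H: 12 × 473 = 5676
    Σ(formed) = 7608 kJ
  ΔH_II = 6315 − 7608 = −1293 kJ
ΔH_I − ΔH_II = −888 kJ, so reaction I has the more negative ΔH; |ΔH_I − ΔH_II| = 888 kJ.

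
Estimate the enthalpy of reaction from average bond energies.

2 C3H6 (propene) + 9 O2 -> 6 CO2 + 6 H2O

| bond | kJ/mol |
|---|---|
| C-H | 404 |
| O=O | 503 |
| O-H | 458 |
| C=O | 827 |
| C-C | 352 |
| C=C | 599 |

ΔH ≈ −4143 kJ

Bonds broken (reactants):
  C-C: 2 × 352 = 704
  C-H: 12 × 404 = 4848
  C=C: 2 × 599 = 1198
  O=O: 9 × 503 = 4527
  Σ(broken) = 11277 kJ
Bonds formed (products):
  C=O: 12 × 827 = 9924
  O-H: 12 × 458 = 5496
  Σ(formed) = 15420 kJ
ΔH = Σ(broken) − Σ(formed) = 11277 − 15420 = −4143 kJ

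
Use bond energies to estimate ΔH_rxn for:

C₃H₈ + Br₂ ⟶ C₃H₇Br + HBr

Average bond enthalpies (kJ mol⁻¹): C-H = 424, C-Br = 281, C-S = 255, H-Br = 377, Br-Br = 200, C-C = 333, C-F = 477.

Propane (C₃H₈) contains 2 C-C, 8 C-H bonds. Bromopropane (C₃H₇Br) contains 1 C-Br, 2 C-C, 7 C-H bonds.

ΔH ≈ −34 kJ

Bonds broken (reactants):
  Br-Br: 1 × 200 = 200
  C-C: 2 × 333 = 666
  C-H: 8 × 424 = 3392
  Σ(broken) = 4258 kJ
Bonds formed (products):
  C-Br: 1 × 281 = 281
  C-C: 2 × 333 = 666
  C-H: 7 × 424 = 2968
  H-Br: 1 × 377 = 377
  Σ(formed) = 4292 kJ
ΔH = Σ(broken) − Σ(formed) = 4258 − 4292 = −34 kJ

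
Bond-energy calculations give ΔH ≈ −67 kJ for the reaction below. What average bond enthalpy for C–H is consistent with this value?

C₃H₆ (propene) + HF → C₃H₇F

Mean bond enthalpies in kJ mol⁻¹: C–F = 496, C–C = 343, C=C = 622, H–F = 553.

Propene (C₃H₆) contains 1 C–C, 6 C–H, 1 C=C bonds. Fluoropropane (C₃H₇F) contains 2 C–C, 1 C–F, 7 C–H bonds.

Let D be the C–H bond energy.
Σ(broken) = 1×343 + 6×D + 1×622 + 1×553 = 1518 + 6D
Σ(formed) = 2×343 + 1×496 + 7×D = 1182 + 7D
ΔH = Σ(broken) − Σ(formed) = (1518 + 6D) − (1182 + 7D) = +336 − D
Setting this equal to −67 kJ gives D = 403 kJ/mol.

D(C–H) ≈ 403 kJ/mol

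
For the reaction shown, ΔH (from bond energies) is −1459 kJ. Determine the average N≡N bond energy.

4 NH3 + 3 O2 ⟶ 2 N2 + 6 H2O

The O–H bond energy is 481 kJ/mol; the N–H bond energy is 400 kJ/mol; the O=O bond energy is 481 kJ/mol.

Let D be the N≡N bond energy.
Σ(broken) = 12×400 + 3×481 = 6243
Σ(formed) = 2×D + 12×481 = 5772 + 2D
ΔH = Σ(broken) − Σ(formed) = (6243) − (5772 + 2D) = +471 − 2D
Setting this equal to −1459 kJ gives 2D = 1930, so D = 965 kJ/mol.

D(N≡N) ≈ 965 kJ/mol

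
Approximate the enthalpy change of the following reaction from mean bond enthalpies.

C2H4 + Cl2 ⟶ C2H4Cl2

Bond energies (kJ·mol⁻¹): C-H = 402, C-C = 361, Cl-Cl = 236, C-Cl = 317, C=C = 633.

ΔH ≈ −126 kJ

Bonds broken (reactants):
  C-H: 4 × 402 = 1608
  C=C: 1 × 633 = 633
  Cl-Cl: 1 × 236 = 236
  Σ(broken) = 2477 kJ
Bonds formed (products):
  C-C: 1 × 361 = 361
  C-Cl: 2 × 317 = 634
  C-H: 4 × 402 = 1608
  Σ(formed) = 2603 kJ
ΔH = Σ(broken) − Σ(formed) = 2477 − 2603 = −126 kJ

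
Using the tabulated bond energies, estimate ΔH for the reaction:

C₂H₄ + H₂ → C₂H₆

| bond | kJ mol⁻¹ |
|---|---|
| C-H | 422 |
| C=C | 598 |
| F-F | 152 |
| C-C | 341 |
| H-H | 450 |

ΔH ≈ −137 kJ

Bonds broken (reactants):
  C-H: 4 × 422 = 1688
  C=C: 1 × 598 = 598
  H-H: 1 × 450 = 450
  Σ(broken) = 2736 kJ
Bonds formed (products):
  C-C: 1 × 341 = 341
  C-H: 6 × 422 = 2532
  Σ(formed) = 2873 kJ
ΔH = Σ(broken) − Σ(formed) = 2736 − 2873 = −137 kJ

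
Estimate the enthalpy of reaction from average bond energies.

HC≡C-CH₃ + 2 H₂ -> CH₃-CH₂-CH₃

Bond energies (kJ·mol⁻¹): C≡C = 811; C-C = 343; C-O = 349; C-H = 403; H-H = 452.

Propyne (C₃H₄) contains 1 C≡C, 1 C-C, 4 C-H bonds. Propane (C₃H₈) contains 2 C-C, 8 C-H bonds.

Bonds broken (reactants):
  C≡C: 1 × 811 = 811
  C-C: 1 × 343 = 343
  C-H: 4 × 403 = 1612
  H-H: 2 × 452 = 904
  Σ(broken) = 3670 kJ
Bonds formed (products):
  C-C: 2 × 343 = 686
  C-H: 8 × 403 = 3224
  Σ(formed) = 3910 kJ
ΔH = Σ(broken) − Σ(formed) = 3670 − 3910 = −240 kJ

ΔH ≈ −240 kJ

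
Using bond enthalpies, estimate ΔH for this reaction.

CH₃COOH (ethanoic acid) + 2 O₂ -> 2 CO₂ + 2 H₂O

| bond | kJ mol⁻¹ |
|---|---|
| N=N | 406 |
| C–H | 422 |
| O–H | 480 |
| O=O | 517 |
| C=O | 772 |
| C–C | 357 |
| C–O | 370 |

ΔH ≈ −729 kJ

Bonds broken (reactants):
  C–C: 1 × 357 = 357
  C–H: 3 × 422 = 1266
  C–O: 1 × 370 = 370
  C=O: 1 × 772 = 772
  O–H: 1 × 480 = 480
  O=O: 2 × 517 = 1034
  Σ(broken) = 4279 kJ
Bonds formed (products):
  C=O: 4 × 772 = 3088
  O–H: 4 × 480 = 1920
  Σ(formed) = 5008 kJ
ΔH = Σ(broken) − Σ(formed) = 4279 − 5008 = −729 kJ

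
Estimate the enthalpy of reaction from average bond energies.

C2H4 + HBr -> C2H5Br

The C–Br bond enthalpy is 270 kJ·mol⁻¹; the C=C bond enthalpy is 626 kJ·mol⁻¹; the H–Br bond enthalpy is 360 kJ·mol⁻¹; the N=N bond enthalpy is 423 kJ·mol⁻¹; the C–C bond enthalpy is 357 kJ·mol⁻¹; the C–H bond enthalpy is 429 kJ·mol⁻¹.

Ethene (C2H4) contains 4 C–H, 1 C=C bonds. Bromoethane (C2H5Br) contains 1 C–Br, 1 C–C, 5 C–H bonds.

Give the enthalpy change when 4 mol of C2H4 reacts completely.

Bonds broken (reactants):
  C–H: 4 × 429 = 1716
  C=C: 1 × 626 = 626
  H–Br: 1 × 360 = 360
  Σ(broken) = 2702 kJ
Bonds formed (products):
  C–Br: 1 × 270 = 270
  C–C: 1 × 357 = 357
  C–H: 5 × 429 = 2145
  Σ(formed) = 2772 kJ
ΔH = Σ(broken) − Σ(formed) = 2702 − 2772 = −70 kJ
For 4× the reaction as written: 4 × (−70) = −280 kJ

ΔH = −280 kJ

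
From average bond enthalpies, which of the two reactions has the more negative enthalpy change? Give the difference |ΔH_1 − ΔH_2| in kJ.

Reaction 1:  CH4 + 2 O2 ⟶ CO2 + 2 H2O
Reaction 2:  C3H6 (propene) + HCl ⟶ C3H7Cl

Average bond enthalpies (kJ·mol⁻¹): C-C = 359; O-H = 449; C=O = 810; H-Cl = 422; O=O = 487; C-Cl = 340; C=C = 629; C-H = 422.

Reaction 1:
  Bonds broken (reactants):
    C-H: 4 × 422 = 1688
    O=O: 2 × 487 = 974
    Σ(broken) = 2662 kJ
  Bonds formed (products):
    C=O: 2 × 810 = 1620
    O-H: 4 × 449 = 1796
    Σ(formed) = 3416 kJ
  ΔH_1 = 2662 − 3416 = −754 kJ
Reaction 2:
  Bonds broken (reactants):
    C-C: 1 × 359 = 359
    C-H: 6 × 422 = 2532
    C=C: 1 × 629 = 629
    H-Cl: 1 × 422 = 422
    Σ(broken) = 3942 kJ
  Bonds formed (products):
    C-C: 2 × 359 = 718
    C-Cl: 1 × 340 = 340
    C-H: 7 × 422 = 2954
    Σ(formed) = 4012 kJ
  ΔH_2 = 3942 − 4012 = −70 kJ
ΔH_1 − ΔH_2 = −684 kJ, so reaction 1 has the more negative ΔH; |ΔH_1 − ΔH_2| = 684 kJ.

Reaction 1, by 684 kJ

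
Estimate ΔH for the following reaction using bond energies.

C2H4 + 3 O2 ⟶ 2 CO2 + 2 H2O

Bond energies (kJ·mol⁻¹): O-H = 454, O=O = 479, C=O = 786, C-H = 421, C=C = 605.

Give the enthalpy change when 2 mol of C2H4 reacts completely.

ΔH = −2468 kJ

Bonds broken (reactants):
  C-H: 4 × 421 = 1684
  C=C: 1 × 605 = 605
  O=O: 3 × 479 = 1437
  Σ(broken) = 3726 kJ
Bonds formed (products):
  C=O: 4 × 786 = 3144
  O-H: 4 × 454 = 1816
  Σ(formed) = 4960 kJ
ΔH = Σ(broken) − Σ(formed) = 3726 − 4960 = −1234 kJ
For 2× the reaction as written: 2 × (−1234) = −2468 kJ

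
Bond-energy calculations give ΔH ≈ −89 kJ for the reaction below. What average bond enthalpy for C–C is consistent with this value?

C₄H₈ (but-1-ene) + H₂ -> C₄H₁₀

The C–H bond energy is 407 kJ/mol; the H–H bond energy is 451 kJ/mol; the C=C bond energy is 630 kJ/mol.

Let D be the C–C bond energy.
Σ(broken) = 2×D + 8×407 + 1×630 + 1×451 = 4337 + 2D
Σ(formed) = 3×D + 10×407 = 4070 + 3D
ΔH = Σ(broken) − Σ(formed) = (4337 + 2D) − (4070 + 3D) = +267 − D
Setting this equal to −89 kJ gives D = 356 kJ/mol.

D(C–C) ≈ 356 kJ/mol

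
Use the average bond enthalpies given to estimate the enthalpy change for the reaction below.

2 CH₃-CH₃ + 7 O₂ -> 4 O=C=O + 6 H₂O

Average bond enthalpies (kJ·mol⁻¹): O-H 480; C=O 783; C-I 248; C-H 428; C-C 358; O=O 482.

ΔH ≈ −2798 kJ

Bonds broken (reactants):
  C-C: 2 × 358 = 716
  C-H: 12 × 428 = 5136
  O=O: 7 × 482 = 3374
  Σ(broken) = 9226 kJ
Bonds formed (products):
  C=O: 8 × 783 = 6264
  O-H: 12 × 480 = 5760
  Σ(formed) = 12024 kJ
ΔH = Σ(broken) − Σ(formed) = 9226 − 12024 = −2798 kJ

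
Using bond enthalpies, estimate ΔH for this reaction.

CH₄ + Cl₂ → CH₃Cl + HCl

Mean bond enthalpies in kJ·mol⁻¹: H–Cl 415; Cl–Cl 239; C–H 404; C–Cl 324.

Bonds broken (reactants):
  C–H: 4 × 404 = 1616
  Cl–Cl: 1 × 239 = 239
  Σ(broken) = 1855 kJ
Bonds formed (products):
  C–Cl: 1 × 324 = 324
  C–H: 3 × 404 = 1212
  H–Cl: 1 × 415 = 415
  Σ(formed) = 1951 kJ
ΔH = Σ(broken) − Σ(formed) = 1855 − 1951 = −96 kJ

ΔH ≈ −96 kJ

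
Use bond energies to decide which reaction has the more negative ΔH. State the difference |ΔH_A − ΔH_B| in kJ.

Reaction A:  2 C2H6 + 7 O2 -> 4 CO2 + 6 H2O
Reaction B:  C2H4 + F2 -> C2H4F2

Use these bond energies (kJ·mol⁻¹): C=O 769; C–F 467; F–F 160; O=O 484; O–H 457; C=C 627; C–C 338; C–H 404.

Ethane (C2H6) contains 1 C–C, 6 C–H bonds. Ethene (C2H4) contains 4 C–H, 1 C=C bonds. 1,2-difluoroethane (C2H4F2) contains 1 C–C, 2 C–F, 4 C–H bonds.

Reaction A:
  Bonds broken (reactants):
    C–C: 2 × 338 = 676
    C–H: 12 × 404 = 4848
    O=O: 7 × 484 = 3388
    Σ(broken) = 8912 kJ
  Bonds formed (products):
    C=O: 8 × 769 = 6152
    O–H: 12 × 457 = 5484
    Σ(formed) = 11636 kJ
  ΔH_A = 8912 − 11636 = −2724 kJ
Reaction B:
  Bonds broken (reactants):
    C–H: 4 × 404 = 1616
    C=C: 1 × 627 = 627
    F–F: 1 × 160 = 160
    Σ(broken) = 2403 kJ
  Bonds formed (products):
    C–C: 1 × 338 = 338
    C–F: 2 × 467 = 934
    C–H: 4 × 404 = 1616
    Σ(formed) = 2888 kJ
  ΔH_B = 2403 − 2888 = −485 kJ
ΔH_A − ΔH_B = −2239 kJ, so reaction A has the more negative ΔH; |ΔH_A − ΔH_B| = 2239 kJ.

Reaction A, by 2239 kJ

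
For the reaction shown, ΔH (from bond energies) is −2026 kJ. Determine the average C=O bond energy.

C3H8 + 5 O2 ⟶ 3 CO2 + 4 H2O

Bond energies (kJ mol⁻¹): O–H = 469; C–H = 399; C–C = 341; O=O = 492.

D(C=O) ≈ 768 kJ/mol

Let D be the C=O bond energy.
Σ(broken) = 2×341 + 8×399 + 5×492 = 6334
Σ(formed) = 6×D + 8×469 = 3752 + 6D
ΔH = Σ(broken) − Σ(formed) = (6334) − (3752 + 6D) = +2582 − 6D
Setting this equal to −2026 kJ gives 6D = 4608, so D = 768 kJ/mol.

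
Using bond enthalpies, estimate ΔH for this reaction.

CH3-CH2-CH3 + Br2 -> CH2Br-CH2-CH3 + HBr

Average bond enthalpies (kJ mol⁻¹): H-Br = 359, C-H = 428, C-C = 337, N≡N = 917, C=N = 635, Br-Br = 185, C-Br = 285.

ΔH ≈ −31 kJ

Bonds broken (reactants):
  Br-Br: 1 × 185 = 185
  C-C: 2 × 337 = 674
  C-H: 8 × 428 = 3424
  Σ(broken) = 4283 kJ
Bonds formed (products):
  C-Br: 1 × 285 = 285
  C-C: 2 × 337 = 674
  C-H: 7 × 428 = 2996
  H-Br: 1 × 359 = 359
  Σ(formed) = 4314 kJ
ΔH = Σ(broken) − Σ(formed) = 4283 − 4314 = −31 kJ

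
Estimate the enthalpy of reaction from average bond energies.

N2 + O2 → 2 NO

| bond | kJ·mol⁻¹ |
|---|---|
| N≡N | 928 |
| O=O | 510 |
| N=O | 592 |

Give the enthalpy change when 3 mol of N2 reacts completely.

ΔH = +762 kJ

Bonds broken (reactants):
  N≡N: 1 × 928 = 928
  O=O: 1 × 510 = 510
  Σ(broken) = 1438 kJ
Bonds formed (products):
  N=O: 2 × 592 = 1184
  Σ(formed) = 1184 kJ
ΔH = Σ(broken) − Σ(formed) = 1438 − 1184 = +254 kJ
For 3× the reaction as written: 3 × (+254) = +762 kJ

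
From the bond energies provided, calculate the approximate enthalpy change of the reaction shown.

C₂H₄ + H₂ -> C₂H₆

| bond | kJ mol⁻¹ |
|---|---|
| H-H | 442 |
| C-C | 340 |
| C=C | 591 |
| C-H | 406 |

ΔH ≈ −119 kJ

Bonds broken (reactants):
  C-H: 4 × 406 = 1624
  C=C: 1 × 591 = 591
  H-H: 1 × 442 = 442
  Σ(broken) = 2657 kJ
Bonds formed (products):
  C-C: 1 × 340 = 340
  C-H: 6 × 406 = 2436
  Σ(formed) = 2776 kJ
ΔH = Σ(broken) − Σ(formed) = 2657 − 2776 = −119 kJ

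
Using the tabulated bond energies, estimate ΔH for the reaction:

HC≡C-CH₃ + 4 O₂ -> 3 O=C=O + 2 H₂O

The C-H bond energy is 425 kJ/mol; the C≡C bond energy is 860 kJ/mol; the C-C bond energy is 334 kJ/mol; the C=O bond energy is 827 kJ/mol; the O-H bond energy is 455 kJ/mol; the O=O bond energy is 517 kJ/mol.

ΔH ≈ −1820 kJ

Bonds broken (reactants):
  C≡C: 1 × 860 = 860
  C-C: 1 × 334 = 334
  C-H: 4 × 425 = 1700
  O=O: 4 × 517 = 2068
  Σ(broken) = 4962 kJ
Bonds formed (products):
  C=O: 6 × 827 = 4962
  O-H: 4 × 455 = 1820
  Σ(formed) = 6782 kJ
ΔH = Σ(broken) − Σ(formed) = 4962 − 6782 = −1820 kJ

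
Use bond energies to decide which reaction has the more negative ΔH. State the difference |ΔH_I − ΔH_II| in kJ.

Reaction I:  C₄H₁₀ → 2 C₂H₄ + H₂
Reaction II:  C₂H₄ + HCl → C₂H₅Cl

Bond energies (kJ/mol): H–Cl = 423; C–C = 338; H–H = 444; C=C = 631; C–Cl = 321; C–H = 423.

Reaction II, by 182 kJ

Reaction I:
  Bonds broken (reactants):
    C–C: 3 × 338 = 1014
    C–H: 10 × 423 = 4230
    Σ(broken) = 5244 kJ
  Bonds formed (products):
    C–H: 8 × 423 = 3384
    C=C: 2 × 631 = 1262
    H–H: 1 × 444 = 444
    Σ(formed) = 5090 kJ
  ΔH_I = 5244 − 5090 = +154 kJ
Reaction II:
  Bonds broken (reactants):
    C–H: 4 × 423 = 1692
    C=C: 1 × 631 = 631
    H–Cl: 1 × 423 = 423
    Σ(broken) = 2746 kJ
  Bonds formed (products):
    C–C: 1 × 338 = 338
    C–Cl: 1 × 321 = 321
    C–H: 5 × 423 = 2115
    Σ(formed) = 2774 kJ
  ΔH_II = 2746 − 2774 = −28 kJ
ΔH_I − ΔH_II = +182 kJ, so reaction II has the more negative ΔH; |ΔH_I − ΔH_II| = 182 kJ.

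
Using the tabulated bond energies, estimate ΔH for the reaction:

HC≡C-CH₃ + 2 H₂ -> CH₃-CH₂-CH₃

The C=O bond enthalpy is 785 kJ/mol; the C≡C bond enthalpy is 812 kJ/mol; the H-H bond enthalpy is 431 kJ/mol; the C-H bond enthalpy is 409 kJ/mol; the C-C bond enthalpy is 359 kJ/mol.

Bonds broken (reactants):
  C≡C: 1 × 812 = 812
  C-C: 1 × 359 = 359
  C-H: 4 × 409 = 1636
  H-H: 2 × 431 = 862
  Σ(broken) = 3669 kJ
Bonds formed (products):
  C-C: 2 × 359 = 718
  C-H: 8 × 409 = 3272
  Σ(formed) = 3990 kJ
ΔH = Σ(broken) − Σ(formed) = 3669 − 3990 = −321 kJ

ΔH ≈ −321 kJ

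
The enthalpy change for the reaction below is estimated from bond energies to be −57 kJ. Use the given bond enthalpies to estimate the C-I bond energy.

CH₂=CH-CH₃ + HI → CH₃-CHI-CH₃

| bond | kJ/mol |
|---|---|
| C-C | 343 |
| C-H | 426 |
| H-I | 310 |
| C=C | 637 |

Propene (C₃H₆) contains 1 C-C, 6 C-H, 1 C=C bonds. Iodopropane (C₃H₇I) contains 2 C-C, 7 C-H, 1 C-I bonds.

Let D be the C-I bond energy.
Σ(broken) = 1×343 + 6×426 + 1×637 + 1×310 = 3846
Σ(formed) = 2×343 + 7×426 + 1×D = 3668 + D
ΔH = Σ(broken) − Σ(formed) = (3846) − (3668 + D) = +178 − D
Setting this equal to −57 kJ gives D = 235 kJ/mol.

D(C-I) ≈ 235 kJ/mol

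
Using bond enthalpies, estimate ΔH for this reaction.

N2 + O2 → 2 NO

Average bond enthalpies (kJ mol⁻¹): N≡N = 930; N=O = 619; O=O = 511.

Bonds broken (reactants):
  N≡N: 1 × 930 = 930
  O=O: 1 × 511 = 511
  Σ(broken) = 1441 kJ
Bonds formed (products):
  N=O: 2 × 619 = 1238
  Σ(formed) = 1238 kJ
ΔH = Σ(broken) − Σ(formed) = 1441 − 1238 = +203 kJ

ΔH ≈ +203 kJ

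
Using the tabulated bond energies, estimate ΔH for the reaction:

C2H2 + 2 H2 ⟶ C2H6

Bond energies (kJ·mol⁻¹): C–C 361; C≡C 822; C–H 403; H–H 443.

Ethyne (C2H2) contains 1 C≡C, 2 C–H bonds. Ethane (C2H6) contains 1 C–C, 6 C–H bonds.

Bonds broken (reactants):
  C≡C: 1 × 822 = 822
  C–H: 2 × 403 = 806
  H–H: 2 × 443 = 886
  Σ(broken) = 2514 kJ
Bonds formed (products):
  C–C: 1 × 361 = 361
  C–H: 6 × 403 = 2418
  Σ(formed) = 2779 kJ
ΔH = Σ(broken) − Σ(formed) = 2514 − 2779 = −265 kJ

ΔH ≈ −265 kJ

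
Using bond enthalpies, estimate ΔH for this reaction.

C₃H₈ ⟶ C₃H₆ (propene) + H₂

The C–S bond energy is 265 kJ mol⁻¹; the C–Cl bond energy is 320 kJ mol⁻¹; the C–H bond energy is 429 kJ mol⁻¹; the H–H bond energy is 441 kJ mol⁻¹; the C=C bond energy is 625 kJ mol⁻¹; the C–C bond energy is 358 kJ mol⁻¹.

ΔH ≈ +150 kJ

Bonds broken (reactants):
  C–C: 2 × 358 = 716
  C–H: 8 × 429 = 3432
  Σ(broken) = 4148 kJ
Bonds formed (products):
  C–C: 1 × 358 = 358
  C–H: 6 × 429 = 2574
  C=C: 1 × 625 = 625
  H–H: 1 × 441 = 441
  Σ(formed) = 3998 kJ
ΔH = Σ(broken) − Σ(formed) = 4148 − 3998 = +150 kJ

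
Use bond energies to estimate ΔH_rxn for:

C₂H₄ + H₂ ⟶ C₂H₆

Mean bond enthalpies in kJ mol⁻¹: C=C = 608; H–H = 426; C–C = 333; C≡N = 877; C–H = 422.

Bonds broken (reactants):
  C–H: 4 × 422 = 1688
  C=C: 1 × 608 = 608
  H–H: 1 × 426 = 426
  Σ(broken) = 2722 kJ
Bonds formed (products):
  C–C: 1 × 333 = 333
  C–H: 6 × 422 = 2532
  Σ(formed) = 2865 kJ
ΔH = Σ(broken) − Σ(formed) = 2722 − 2865 = −143 kJ

ΔH ≈ −143 kJ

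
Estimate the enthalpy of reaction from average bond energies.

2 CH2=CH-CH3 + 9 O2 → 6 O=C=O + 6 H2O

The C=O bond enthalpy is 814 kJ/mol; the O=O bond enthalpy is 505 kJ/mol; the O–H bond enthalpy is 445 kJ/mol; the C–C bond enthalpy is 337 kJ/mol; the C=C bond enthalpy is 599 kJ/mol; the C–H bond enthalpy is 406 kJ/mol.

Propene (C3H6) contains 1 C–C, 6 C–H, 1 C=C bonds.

Bonds broken (reactants):
  C–C: 2 × 337 = 674
  C–H: 12 × 406 = 4872
  C=C: 2 × 599 = 1198
  O=O: 9 × 505 = 4545
  Σ(broken) = 11289 kJ
Bonds formed (products):
  C=O: 12 × 814 = 9768
  O–H: 12 × 445 = 5340
  Σ(formed) = 15108 kJ
ΔH = Σ(broken) − Σ(formed) = 11289 − 15108 = −3819 kJ

ΔH ≈ −3819 kJ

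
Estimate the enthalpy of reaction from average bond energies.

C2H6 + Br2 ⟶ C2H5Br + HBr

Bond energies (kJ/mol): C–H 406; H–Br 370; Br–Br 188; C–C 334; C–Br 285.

ΔH ≈ −61 kJ

Bonds broken (reactants):
  Br–Br: 1 × 188 = 188
  C–C: 1 × 334 = 334
  C–H: 6 × 406 = 2436
  Σ(broken) = 2958 kJ
Bonds formed (products):
  C–Br: 1 × 285 = 285
  C–C: 1 × 334 = 334
  C–H: 5 × 406 = 2030
  H–Br: 1 × 370 = 370
  Σ(formed) = 3019 kJ
ΔH = Σ(broken) − Σ(formed) = 2958 − 3019 = −61 kJ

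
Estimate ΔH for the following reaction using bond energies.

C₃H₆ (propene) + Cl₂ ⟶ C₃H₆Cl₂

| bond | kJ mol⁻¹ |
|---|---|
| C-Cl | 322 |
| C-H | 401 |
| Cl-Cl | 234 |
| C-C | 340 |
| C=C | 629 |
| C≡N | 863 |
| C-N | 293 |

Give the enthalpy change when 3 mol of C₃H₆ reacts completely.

Bonds broken (reactants):
  C-C: 1 × 340 = 340
  C-H: 6 × 401 = 2406
  C=C: 1 × 629 = 629
  Cl-Cl: 1 × 234 = 234
  Σ(broken) = 3609 kJ
Bonds formed (products):
  C-C: 2 × 340 = 680
  C-Cl: 2 × 322 = 644
  C-H: 6 × 401 = 2406
  Σ(formed) = 3730 kJ
ΔH = Σ(broken) − Σ(formed) = 3609 − 3730 = −121 kJ
For 3× the reaction as written: 3 × (−121) = −363 kJ

ΔH = −363 kJ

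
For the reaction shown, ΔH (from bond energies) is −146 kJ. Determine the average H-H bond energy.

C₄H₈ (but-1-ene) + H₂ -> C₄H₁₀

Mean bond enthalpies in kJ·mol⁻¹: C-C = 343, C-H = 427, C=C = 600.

D(H-H) ≈ 451 kJ/mol

Let D be the H-H bond energy.
Σ(broken) = 2×343 + 8×427 + 1×600 + 1×D = 4702 + D
Σ(formed) = 3×343 + 10×427 = 5299
ΔH = Σ(broken) − Σ(formed) = (4702 + D) − (5299) = −597 + D
Setting this equal to −146 kJ gives D = 451 kJ/mol.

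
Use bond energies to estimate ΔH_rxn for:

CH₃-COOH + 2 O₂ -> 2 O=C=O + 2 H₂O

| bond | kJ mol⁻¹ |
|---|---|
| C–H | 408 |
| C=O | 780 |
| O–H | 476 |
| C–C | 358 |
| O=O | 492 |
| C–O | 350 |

Bonds broken (reactants):
  C–C: 1 × 358 = 358
  C–H: 3 × 408 = 1224
  C–O: 1 × 350 = 350
  C=O: 1 × 780 = 780
  O–H: 1 × 476 = 476
  O=O: 2 × 492 = 984
  Σ(broken) = 4172 kJ
Bonds formed (products):
  C=O: 4 × 780 = 3120
  O–H: 4 × 476 = 1904
  Σ(formed) = 5024 kJ
ΔH = Σ(broken) − Σ(formed) = 4172 − 5024 = −852 kJ

ΔH ≈ −852 kJ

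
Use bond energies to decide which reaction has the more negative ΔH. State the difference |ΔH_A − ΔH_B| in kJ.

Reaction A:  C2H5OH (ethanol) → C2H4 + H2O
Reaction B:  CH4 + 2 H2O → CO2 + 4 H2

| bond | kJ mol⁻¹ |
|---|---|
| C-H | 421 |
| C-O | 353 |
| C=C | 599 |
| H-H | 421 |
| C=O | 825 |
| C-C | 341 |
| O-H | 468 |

Reaction A:
  Bonds broken (reactants):
    C-C: 1 × 341 = 341
    C-H: 5 × 421 = 2105
    C-O: 1 × 353 = 353
    O-H: 1 × 468 = 468
    Σ(broken) = 3267 kJ
  Bonds formed (products):
    C-H: 4 × 421 = 1684
    C=C: 1 × 599 = 599
    O-H: 2 × 468 = 936
    Σ(formed) = 3219 kJ
  ΔH_A = 3267 − 3219 = +48 kJ
Reaction B:
  Bonds broken (reactants):
    C-H: 4 × 421 = 1684
    O-H: 4 × 468 = 1872
    Σ(broken) = 3556 kJ
  Bonds formed (products):
    C=O: 2 × 825 = 1650
    H-H: 4 × 421 = 1684
    Σ(formed) = 3334 kJ
  ΔH_B = 3556 − 3334 = +222 kJ
ΔH_A − ΔH_B = −174 kJ, so reaction A has the more negative ΔH; |ΔH_A − ΔH_B| = 174 kJ.

Reaction A, by 174 kJ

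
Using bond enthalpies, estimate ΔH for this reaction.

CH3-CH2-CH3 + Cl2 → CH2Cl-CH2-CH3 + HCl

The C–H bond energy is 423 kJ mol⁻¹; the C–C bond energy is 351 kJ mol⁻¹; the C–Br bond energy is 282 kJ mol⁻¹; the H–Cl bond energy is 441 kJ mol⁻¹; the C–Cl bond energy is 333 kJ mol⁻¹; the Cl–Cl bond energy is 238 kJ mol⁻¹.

ΔH ≈ −113 kJ

Bonds broken (reactants):
  C–C: 2 × 351 = 702
  C–H: 8 × 423 = 3384
  Cl–Cl: 1 × 238 = 238
  Σ(broken) = 4324 kJ
Bonds formed (products):
  C–C: 2 × 351 = 702
  C–Cl: 1 × 333 = 333
  C–H: 7 × 423 = 2961
  H–Cl: 1 × 441 = 441
  Σ(formed) = 4437 kJ
ΔH = Σ(broken) − Σ(formed) = 4324 − 4437 = −113 kJ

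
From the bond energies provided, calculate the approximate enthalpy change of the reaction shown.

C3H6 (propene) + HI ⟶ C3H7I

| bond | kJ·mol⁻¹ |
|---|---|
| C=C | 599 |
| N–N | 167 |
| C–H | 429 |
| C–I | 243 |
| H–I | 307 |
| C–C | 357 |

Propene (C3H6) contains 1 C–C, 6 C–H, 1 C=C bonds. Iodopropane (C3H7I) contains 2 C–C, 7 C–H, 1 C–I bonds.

ΔH ≈ −123 kJ

Bonds broken (reactants):
  C–C: 1 × 357 = 357
  C–H: 6 × 429 = 2574
  C=C: 1 × 599 = 599
  H–I: 1 × 307 = 307
  Σ(broken) = 3837 kJ
Bonds formed (products):
  C–C: 2 × 357 = 714
  C–H: 7 × 429 = 3003
  C–I: 1 × 243 = 243
  Σ(formed) = 3960 kJ
ΔH = Σ(broken) − Σ(formed) = 3837 − 3960 = −123 kJ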